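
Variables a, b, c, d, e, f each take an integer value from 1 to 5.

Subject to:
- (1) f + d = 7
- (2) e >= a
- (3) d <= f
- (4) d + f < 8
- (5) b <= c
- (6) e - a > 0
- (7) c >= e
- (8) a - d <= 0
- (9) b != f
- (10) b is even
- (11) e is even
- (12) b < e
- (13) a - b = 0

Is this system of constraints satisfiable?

Satisfiable

One satisfying assignment is a = 2, b = 2, c = 4, d = 2, e = 4, f = 5.
For the less obvious constraints — constraint 1: f + d = 7; constraint 4: d + f = 7; constraint 6: e - a = 2 — and the others hold by inspection.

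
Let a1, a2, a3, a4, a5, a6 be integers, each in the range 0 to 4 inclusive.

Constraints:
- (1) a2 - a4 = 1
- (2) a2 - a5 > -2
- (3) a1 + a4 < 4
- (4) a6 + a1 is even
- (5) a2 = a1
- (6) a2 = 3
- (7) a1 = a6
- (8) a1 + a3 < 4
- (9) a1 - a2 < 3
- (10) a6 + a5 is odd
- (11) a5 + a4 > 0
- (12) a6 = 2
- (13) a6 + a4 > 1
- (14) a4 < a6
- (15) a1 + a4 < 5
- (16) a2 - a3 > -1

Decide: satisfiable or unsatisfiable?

Constraint 6 fixes a2 = 3 and constraint 12 fixes a6 = 2. Constraints 5 and 7 give a2 = a1 = a6, so a2 = a6. But 3 ≠ 2 — contradiction.

Unsatisfiable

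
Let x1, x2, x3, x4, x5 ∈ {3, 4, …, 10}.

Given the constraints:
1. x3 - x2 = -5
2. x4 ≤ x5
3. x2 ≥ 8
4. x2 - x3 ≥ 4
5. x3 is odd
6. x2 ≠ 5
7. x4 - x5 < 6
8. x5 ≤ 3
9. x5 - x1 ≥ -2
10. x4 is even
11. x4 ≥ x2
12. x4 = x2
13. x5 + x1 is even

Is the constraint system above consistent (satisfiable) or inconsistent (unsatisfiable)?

From constraints 3 and 11: x4 ≥ x2 and x2 ≥ 8, so x4 ≥ 8. From constraints 2 and 8: x4 ≤ x5 and x5 ≤ 3, so x4 ≤ 3. But 3 < 8, so no value of x4 works.

Unsatisfiable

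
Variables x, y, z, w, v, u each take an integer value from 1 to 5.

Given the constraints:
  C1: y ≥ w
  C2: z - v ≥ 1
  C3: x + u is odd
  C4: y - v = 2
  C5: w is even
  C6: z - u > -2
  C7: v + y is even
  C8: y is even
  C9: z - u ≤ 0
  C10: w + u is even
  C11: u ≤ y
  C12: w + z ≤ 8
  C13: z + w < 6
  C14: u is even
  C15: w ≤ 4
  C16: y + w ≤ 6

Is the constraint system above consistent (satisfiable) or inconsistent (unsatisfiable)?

Setting (x, y, z, w, v, u) = (3, 4, 3, 2, 2, 4) satisfies everything: constraint 2: z - v = 1; constraint 4: y - v = 2, and the others follow.

Satisfiable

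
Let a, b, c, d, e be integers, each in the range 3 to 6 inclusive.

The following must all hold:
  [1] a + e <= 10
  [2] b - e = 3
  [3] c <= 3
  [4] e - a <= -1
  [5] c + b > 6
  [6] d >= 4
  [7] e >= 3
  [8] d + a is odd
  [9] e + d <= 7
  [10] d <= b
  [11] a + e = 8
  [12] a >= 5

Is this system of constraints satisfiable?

Satisfiable

Try a = 5, b = 6, c = 3, d = 4, e = 3.
Check constraint 1: a + e = 8; constraint 2: b - e = 3; constraint 4: e - a = -2. The remaining constraints are straightforward to verify.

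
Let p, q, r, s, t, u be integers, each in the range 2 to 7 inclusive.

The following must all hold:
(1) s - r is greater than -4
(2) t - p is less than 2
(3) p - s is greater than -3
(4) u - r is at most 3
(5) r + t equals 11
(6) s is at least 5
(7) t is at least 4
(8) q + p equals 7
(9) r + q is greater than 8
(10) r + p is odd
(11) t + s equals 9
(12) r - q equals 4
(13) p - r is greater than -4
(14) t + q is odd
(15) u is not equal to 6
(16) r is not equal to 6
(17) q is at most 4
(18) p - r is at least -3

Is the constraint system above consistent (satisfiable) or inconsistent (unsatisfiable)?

One satisfying assignment is p = 4, q = 3, r = 7, s = 5, t = 4, u = 7.
For the less obvious constraints — constraint 1: s - r = -2; constraint 2: t - p = 0; constraint 3: p - s = -1 — and the others hold by inspection.

Satisfiable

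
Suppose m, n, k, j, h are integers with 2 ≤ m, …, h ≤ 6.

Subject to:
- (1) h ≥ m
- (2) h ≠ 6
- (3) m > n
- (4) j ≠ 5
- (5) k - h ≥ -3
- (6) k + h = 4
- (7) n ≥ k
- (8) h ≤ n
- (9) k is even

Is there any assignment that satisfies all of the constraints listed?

Constraints 1, 3, and 8 give n < m, m ≤ h, h ≤ n. Chaining: n < m ≤ h ≤ n, which forces n < n — impossible.

Unsatisfiable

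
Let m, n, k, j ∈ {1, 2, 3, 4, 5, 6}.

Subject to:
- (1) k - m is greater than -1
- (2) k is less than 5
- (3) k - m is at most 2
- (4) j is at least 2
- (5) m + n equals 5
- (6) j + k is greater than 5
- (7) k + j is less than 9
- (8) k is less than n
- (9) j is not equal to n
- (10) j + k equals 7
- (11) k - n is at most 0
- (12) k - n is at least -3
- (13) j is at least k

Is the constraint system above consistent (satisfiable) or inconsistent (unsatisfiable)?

Satisfiable

Try m = 1, n = 4, k = 1, j = 6.
Check constraint 1: k - m = 0; constraint 3: k - m = 0; constraint 5: m + n = 5. The remaining constraints are straightforward to verify.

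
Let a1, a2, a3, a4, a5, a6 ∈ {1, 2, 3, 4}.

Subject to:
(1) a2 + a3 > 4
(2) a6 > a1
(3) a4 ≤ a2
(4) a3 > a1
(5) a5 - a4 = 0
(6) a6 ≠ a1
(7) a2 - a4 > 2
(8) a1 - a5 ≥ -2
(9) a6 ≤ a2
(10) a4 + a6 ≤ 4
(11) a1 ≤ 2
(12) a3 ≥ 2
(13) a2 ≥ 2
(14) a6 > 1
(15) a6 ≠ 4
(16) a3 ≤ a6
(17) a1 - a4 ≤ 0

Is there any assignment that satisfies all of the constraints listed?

Satisfiable

One satisfying assignment is a1 = 1, a2 = 4, a3 = 3, a4 = 1, a5 = 1, a6 = 3.
For the less obvious constraints — constraint 1: a2 + a3 = 7; constraint 5: a5 - a4 = 0; constraint 7: a2 - a4 = 3 — and the others hold by inspection.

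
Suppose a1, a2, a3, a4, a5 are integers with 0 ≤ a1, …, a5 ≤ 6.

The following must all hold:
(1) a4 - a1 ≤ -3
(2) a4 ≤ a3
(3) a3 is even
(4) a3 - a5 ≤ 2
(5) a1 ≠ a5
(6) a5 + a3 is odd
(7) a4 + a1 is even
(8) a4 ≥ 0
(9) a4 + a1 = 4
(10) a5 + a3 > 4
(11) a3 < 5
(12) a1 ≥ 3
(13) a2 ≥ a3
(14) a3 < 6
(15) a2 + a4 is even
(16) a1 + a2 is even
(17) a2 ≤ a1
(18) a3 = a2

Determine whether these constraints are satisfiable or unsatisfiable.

Satisfiable

The assignment a1 = 4, a2 = 2, a3 = 2, a4 = 0, a5 = 3 works:
  constraint 1 holds since a4 - a1 = -4.
  constraint 4 holds since a3 - a5 = -1.
  constraint 9 holds since a4 + a1 = 4.
The rest check out directly.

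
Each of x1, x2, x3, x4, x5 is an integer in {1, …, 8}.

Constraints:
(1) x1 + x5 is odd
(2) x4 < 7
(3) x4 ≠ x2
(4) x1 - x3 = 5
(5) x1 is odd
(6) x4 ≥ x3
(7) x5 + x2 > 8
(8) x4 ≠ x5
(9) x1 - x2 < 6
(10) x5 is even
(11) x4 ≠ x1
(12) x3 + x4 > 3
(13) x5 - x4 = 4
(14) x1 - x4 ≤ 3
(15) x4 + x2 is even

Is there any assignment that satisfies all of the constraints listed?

One satisfying assignment is x1 = 7, x2 = 2, x3 = 2, x4 = 4, x5 = 8.
For the less obvious constraints — constraint 4: x1 - x3 = 5; constraint 7: x5 + x2 = 10; constraint 9: x1 - x2 = 5 — and the others hold by inspection.

Satisfiable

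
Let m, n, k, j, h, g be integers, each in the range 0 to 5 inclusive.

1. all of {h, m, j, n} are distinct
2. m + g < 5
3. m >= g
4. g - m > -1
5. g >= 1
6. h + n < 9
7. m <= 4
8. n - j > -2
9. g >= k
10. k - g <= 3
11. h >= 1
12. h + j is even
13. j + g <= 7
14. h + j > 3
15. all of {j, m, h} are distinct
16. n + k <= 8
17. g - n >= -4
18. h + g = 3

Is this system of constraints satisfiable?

Satisfiable

The assignment m = 1, n = 5, k = 1, j = 4, h = 2, g = 1 works:
  constraint 2 holds since m + g = 2.
  constraint 4 holds since g - m = 0.
  constraint 6 holds since h + n = 7.
The rest check out directly.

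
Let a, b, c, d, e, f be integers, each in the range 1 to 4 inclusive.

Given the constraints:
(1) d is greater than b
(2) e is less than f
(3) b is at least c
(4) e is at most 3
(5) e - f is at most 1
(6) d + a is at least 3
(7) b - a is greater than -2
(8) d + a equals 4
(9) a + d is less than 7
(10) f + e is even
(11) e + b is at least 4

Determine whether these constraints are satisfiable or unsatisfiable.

Satisfiable

Try a = 1, b = 2, c = 2, d = 3, e = 2, f = 4.
Check constraint 5: e - f = -2; constraint 6: d + a = 4. The remaining constraints are straightforward to verify.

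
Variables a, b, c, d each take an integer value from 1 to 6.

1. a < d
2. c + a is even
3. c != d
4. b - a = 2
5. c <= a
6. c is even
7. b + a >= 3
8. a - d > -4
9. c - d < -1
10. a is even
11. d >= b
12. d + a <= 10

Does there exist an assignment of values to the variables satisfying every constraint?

The assignment a = 2, b = 4, c = 2, d = 5 works:
  constraint 4 holds since b - a = 2.
  constraint 7 holds since b + a = 6.
The rest check out directly.

Satisfiable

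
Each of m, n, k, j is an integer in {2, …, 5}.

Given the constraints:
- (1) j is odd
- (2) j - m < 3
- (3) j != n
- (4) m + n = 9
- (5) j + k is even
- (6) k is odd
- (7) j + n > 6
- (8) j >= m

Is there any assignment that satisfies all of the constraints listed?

Satisfiable

One satisfying assignment is m = 5, n = 4, k = 5, j = 5.
For the less obvious constraints — constraint 2: j - m = 0; constraint 4: m + n = 9 — and the others hold by inspection.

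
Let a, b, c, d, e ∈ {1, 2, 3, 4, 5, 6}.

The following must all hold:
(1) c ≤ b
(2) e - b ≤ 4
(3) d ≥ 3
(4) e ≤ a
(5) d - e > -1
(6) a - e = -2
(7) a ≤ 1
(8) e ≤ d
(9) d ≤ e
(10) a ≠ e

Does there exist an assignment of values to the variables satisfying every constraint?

Unsatisfiable

From constraints 3 and 9: e ≥ d and d ≥ 3, so e ≥ 3. From constraints 4 and 7: e ≤ a and a ≤ 1, so e ≤ 1. But 1 < 3, so no value of e works.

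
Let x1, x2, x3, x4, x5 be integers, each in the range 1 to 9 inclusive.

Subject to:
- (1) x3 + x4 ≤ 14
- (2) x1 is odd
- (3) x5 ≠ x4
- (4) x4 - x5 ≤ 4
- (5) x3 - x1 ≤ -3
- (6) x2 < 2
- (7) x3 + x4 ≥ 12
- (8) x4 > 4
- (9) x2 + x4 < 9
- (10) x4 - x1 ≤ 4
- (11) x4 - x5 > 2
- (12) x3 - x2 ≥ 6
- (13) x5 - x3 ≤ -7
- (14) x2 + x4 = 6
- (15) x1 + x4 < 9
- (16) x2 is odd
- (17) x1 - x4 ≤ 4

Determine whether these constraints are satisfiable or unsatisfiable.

Unsatisfiable

Constraints 4, 5, 13, and 17 give x4 − x1 ≥ -4, x1 − x3 ≥ 3, x3 − x5 ≥ 7, x5 − x4 ≥ -4.
Adding all 4 inequalities: the left sides telescope to 0, and the right sides sum to (-4) + 3 + 7 + (-4) = 2. So 0 ≥ 2, which is false.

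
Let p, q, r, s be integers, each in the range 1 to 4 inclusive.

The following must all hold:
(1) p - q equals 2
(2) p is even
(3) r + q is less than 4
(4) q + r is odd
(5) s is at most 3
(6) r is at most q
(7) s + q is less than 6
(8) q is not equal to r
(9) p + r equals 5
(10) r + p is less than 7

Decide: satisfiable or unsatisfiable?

One satisfying assignment is p = 4, q = 2, r = 1, s = 2.
For the less obvious constraints — constraint 1: p - q = 2; constraint 3: r + q = 3; constraint 7: s + q = 4 — and the others hold by inspection.

Satisfiable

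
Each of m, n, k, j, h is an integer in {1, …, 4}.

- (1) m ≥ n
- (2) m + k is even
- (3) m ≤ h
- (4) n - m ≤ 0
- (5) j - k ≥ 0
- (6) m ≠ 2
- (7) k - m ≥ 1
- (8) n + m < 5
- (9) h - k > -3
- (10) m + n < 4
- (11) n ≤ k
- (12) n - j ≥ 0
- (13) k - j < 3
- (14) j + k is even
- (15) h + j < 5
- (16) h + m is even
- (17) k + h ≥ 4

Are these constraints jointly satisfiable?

Constraints 4, 5, 7, and 12 give k − m ≥ 1, m − n ≥ 0, n − j ≥ 0, j − k ≥ 0.
Adding all 4 inequalities: the left sides telescope to 0, and the right sides sum to 1 + 0 + 0 + 0 = 1. So 0 ≥ 1, which is false.

Unsatisfiable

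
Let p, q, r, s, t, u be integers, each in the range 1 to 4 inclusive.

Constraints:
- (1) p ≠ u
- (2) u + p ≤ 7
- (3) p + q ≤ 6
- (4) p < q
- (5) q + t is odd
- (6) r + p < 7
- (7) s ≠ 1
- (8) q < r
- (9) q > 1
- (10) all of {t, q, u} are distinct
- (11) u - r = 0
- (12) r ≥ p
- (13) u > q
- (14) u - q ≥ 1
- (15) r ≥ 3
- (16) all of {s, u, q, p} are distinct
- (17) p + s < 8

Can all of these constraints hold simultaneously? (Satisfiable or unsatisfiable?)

Satisfiable

Setting (p, q, r, s, t, u) = (1, 2, 3, 4, 1, 3) satisfies everything: constraint 2: u + p = 4; constraint 3: p + q = 3, and the others follow.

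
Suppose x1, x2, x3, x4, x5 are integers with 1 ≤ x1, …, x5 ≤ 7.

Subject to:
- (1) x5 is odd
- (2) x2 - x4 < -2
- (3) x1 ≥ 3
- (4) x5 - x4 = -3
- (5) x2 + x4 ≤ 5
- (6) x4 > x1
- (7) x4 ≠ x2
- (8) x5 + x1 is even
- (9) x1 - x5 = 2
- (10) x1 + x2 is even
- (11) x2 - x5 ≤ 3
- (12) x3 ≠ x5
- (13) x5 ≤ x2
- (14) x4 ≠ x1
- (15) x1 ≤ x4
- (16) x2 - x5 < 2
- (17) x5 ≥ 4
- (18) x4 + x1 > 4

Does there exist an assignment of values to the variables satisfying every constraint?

Unsatisfiable

From constraints 13 and 17: x2 ≥ x5 ≥ 4. From constraints 3 and 15: x4 ≥ x1 ≥ 3. Hence x2 + x4 ≥ 7. But constraint 5 requires x2 + x4 ≤ 5, and 5 < 7. Contradiction.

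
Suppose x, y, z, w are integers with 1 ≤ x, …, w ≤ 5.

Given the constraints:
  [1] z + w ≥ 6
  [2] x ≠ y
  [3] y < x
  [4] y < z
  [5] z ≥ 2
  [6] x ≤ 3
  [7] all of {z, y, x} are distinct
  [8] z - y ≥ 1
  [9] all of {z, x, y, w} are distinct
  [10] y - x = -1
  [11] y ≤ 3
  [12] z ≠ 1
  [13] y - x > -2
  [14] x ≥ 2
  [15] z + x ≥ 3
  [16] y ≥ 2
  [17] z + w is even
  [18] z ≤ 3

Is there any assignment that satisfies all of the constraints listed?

Unsatisfiable

Constraints 5, 6, 11, 14, 16, and 18 confine each of z, y, x to the 2 values {2, 3}.
Constraint 7 requires all 3 of them to be distinct, but only 2 values are available — impossible by the pigeonhole principle.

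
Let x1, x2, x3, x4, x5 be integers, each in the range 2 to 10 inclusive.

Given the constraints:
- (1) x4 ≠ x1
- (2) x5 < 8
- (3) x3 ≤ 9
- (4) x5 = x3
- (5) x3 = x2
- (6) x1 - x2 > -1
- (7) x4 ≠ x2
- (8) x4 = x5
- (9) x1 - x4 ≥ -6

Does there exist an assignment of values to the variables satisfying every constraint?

From constraints 4, 5, and 8, x4 = x5 = x3 = x2, so x4 = x2. But constraint 7 says x4 ≠ x2. Contradiction.

Unsatisfiable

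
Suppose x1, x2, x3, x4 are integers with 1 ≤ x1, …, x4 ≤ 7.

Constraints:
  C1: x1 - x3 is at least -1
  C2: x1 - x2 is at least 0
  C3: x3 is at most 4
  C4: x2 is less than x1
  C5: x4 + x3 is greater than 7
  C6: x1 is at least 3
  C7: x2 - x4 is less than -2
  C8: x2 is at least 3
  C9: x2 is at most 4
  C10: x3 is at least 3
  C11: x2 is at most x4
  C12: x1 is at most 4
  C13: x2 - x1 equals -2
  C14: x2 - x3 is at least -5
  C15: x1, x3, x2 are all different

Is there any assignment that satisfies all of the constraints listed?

Unsatisfiable

Constraints 3, 6, 8, 9, 10, and 12 confine each of x1, x3, x2 to the 2 values {3, 4}.
Constraint 15 requires all 3 of them to be distinct, but only 2 values are available — impossible by the pigeonhole principle.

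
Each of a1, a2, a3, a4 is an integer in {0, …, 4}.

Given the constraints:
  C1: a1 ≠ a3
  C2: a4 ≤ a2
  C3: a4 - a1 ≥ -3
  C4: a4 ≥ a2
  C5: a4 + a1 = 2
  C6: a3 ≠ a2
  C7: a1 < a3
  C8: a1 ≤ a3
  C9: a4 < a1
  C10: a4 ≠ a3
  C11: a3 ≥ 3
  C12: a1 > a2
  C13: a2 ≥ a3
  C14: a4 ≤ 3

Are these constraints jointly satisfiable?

Unsatisfiable

Constraints 4, 7, 9, and 13 give a1 < a3, a3 ≤ a2, a2 ≤ a4, a4 < a1. Chaining: a1 < a3 ≤ a2 ≤ a4 < a1, which forces a1 < a1 — impossible.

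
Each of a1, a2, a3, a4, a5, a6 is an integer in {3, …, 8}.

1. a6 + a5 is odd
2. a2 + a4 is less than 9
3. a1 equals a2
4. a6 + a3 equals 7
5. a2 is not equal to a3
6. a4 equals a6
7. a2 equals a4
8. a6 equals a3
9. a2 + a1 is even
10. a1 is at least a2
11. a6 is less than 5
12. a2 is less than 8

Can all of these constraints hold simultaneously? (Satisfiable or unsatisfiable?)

Unsatisfiable

From constraints 6, 7, and 8, a2 = a4 = a6 = a3, so a2 = a3. But constraint 5 says a2 ≠ a3. Contradiction.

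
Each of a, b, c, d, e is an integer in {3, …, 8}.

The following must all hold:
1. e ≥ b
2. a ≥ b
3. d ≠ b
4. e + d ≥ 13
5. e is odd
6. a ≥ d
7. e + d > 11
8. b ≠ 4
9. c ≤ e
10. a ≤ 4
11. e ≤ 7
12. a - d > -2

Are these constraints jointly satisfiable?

From constraint 11: e ≤ 7. From constraints 6 and 10: d ≤ a ≤ 4. Hence e + d ≤ 11. But constraint 4 requires e + d ≥ 13, and 13 > 11. Contradiction.

Unsatisfiable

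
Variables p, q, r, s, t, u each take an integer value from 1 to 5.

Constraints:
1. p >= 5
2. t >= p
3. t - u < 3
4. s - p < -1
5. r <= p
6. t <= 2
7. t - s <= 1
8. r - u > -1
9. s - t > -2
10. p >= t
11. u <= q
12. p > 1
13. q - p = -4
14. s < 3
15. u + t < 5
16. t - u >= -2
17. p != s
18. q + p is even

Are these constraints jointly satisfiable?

From constraints 1 and 2: t ≥ p and p ≥ 5, so t ≥ 5. From constraint 6: t ≤ 2. But 2 < 5, so no value of t works.

Unsatisfiable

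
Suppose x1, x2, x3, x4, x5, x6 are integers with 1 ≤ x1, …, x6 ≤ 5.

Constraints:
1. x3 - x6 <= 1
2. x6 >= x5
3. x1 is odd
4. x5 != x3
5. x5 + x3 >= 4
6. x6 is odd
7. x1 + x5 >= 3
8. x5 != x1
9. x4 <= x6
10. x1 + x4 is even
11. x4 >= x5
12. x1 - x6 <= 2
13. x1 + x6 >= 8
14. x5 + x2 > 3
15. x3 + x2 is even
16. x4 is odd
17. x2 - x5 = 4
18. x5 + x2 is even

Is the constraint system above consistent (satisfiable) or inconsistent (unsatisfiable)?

Satisfiable

The assignment x1 = 5, x2 = 5, x3 = 3, x4 = 5, x5 = 1, x6 = 5 works:
  constraint 1 holds since x3 - x6 = -2.
  constraint 5 holds since x5 + x3 = 4.
  constraint 7 holds since x1 + x5 = 6.
The rest check out directly.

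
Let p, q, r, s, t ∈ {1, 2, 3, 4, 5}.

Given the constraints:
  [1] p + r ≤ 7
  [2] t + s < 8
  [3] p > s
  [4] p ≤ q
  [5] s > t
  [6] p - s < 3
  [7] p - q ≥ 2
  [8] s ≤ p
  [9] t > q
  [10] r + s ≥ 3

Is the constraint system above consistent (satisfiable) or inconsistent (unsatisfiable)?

Unsatisfiable

Constraints 3, 4, 5, and 9 give p ≤ q, q < t, t < s, s < p. Chaining: p ≤ q < t < s < p, which forces p < p — impossible.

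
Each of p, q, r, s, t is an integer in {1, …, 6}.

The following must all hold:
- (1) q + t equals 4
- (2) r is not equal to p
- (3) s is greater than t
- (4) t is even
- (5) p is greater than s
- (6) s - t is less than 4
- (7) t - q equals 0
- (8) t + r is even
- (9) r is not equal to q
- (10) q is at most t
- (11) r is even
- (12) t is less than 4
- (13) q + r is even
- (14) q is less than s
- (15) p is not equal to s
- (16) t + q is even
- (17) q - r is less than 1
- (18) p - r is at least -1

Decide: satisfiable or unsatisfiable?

Satisfiable

One satisfying assignment is p = 6, q = 2, r = 4, s = 4, t = 2.
For the less obvious constraints — constraint 1: q + t = 4; constraint 6: s - t = 2 — and the others hold by inspection.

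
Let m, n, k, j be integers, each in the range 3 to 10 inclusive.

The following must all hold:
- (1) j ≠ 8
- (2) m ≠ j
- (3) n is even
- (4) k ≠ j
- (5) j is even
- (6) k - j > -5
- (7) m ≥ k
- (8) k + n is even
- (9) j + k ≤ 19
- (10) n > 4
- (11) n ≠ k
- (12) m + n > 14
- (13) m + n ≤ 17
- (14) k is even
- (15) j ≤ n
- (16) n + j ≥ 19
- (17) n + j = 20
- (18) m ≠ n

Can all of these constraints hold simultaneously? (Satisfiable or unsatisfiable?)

Satisfiable

The assignment m = 7, n = 10, k = 6, j = 10 works:
  constraint 6 holds since k - j = -4.
  constraint 9 holds since j + k = 16.
The rest check out directly.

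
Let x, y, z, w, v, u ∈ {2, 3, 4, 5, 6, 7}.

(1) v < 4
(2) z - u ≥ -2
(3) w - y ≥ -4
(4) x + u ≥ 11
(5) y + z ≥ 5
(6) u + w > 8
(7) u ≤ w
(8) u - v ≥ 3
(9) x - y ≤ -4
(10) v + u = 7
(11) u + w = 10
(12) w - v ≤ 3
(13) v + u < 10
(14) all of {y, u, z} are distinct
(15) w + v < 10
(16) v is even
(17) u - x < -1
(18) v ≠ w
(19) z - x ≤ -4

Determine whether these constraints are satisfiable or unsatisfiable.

Constraints 2, 3, 8, 9, 12, and 19 give w − y ≥ -4, y − x ≥ 4, x − z ≥ 4, z − u ≥ -2, u − v ≥ 3, v − w ≥ -3.
Adding all 6 inequalities: the left sides telescope to 0, and the right sides sum to (-4) + 4 + 4 + (-2) + 3 + (-3) = 2. So 0 ≥ 2, which is false.

Unsatisfiable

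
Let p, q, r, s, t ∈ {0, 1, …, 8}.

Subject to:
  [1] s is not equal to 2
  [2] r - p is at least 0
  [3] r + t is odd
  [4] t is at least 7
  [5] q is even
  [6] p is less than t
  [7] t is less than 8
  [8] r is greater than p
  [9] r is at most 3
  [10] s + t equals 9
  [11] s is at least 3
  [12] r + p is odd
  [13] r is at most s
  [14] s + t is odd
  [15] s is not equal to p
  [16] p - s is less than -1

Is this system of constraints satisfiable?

From constraint 11: s ≥ 3. From constraint 4: t ≥ 7. Hence s + t ≥ 10. But constraint 10 requires s + t = 9, and 9 < 10. Contradiction.

Unsatisfiable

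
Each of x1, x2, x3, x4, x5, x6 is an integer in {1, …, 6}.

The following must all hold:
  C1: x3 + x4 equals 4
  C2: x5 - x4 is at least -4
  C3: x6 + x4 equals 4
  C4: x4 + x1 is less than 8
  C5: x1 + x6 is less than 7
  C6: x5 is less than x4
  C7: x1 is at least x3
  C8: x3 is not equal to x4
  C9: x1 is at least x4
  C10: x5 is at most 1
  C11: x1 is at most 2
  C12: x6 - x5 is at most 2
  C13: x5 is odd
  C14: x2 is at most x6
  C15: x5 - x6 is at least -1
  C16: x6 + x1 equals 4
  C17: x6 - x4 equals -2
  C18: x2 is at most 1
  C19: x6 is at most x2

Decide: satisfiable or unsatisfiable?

From constraints 18 and 19: x6 ≤ x2 ≤ 1. From constraints 9 and 11: x4 ≤ x1 ≤ 2. Hence x6 + x4 ≤ 3. But constraint 3 requires x6 + x4 = 4, and 4 > 3. Contradiction.

Unsatisfiable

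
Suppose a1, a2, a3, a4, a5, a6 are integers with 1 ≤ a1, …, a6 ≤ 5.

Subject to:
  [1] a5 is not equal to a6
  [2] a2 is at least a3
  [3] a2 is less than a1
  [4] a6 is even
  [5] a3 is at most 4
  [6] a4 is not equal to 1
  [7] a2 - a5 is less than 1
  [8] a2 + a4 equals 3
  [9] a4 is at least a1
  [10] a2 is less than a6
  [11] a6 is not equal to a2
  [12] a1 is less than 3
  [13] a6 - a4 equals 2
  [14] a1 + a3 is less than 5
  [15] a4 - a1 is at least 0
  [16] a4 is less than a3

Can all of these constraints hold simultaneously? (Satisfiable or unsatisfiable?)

Constraints 2, 3, 15, and 16 give a2 < a1, a1 ≤ a4, a4 < a3, a3 ≤ a2. Chaining: a2 < a1 ≤ a4 < a3 ≤ a2, which forces a2 < a2 — impossible.

Unsatisfiable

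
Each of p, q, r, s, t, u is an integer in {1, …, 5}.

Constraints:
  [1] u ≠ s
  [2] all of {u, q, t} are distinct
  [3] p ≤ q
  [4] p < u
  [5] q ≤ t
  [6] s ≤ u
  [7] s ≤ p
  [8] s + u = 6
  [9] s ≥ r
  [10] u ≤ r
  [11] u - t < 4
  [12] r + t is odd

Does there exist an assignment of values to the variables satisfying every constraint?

Unsatisfiable

Constraints 4, 7, 9, and 10 give r ≤ s, s ≤ p, p < u, u ≤ r. Chaining: r ≤ s ≤ p < u ≤ r, which forces r < r — impossible.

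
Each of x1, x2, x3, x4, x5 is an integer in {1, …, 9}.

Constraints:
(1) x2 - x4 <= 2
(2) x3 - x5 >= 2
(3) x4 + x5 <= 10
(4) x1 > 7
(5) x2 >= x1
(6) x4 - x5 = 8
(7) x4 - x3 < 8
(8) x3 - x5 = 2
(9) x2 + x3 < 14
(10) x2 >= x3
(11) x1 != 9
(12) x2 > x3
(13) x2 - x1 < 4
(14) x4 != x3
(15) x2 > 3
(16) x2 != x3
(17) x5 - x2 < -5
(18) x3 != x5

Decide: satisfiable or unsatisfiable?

Satisfiable

The assignment x1 = 8, x2 = 9, x3 = 3, x4 = 9, x5 = 1 works:
  constraint 1 holds since x2 - x4 = 0.
  constraint 2 holds since x3 - x5 = 2.
  constraint 3 holds since x4 + x5 = 10.
The rest check out directly.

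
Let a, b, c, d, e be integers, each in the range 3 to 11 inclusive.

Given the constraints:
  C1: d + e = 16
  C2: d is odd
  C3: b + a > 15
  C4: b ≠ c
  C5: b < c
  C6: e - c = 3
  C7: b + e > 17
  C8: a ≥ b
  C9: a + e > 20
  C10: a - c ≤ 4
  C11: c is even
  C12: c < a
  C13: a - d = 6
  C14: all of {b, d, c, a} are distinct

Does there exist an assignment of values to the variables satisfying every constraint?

Setting (a, b, c, d, e) = (11, 7, 8, 5, 11) satisfies everything: constraint 1: d + e = 16; constraint 3: b + a = 18; constraint 6: e - c = 3, and the others follow.

Satisfiable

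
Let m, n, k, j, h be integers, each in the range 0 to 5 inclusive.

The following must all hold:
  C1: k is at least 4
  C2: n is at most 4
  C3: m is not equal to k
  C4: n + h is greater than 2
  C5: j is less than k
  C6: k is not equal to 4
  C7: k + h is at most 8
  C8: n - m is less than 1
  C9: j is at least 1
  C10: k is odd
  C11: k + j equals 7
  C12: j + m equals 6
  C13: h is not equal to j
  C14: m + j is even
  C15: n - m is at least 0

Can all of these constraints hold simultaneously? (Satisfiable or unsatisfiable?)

Satisfiable

The assignment m = 4, n = 4, k = 5, j = 2, h = 1 works:
  constraint 4 holds since n + h = 5.
  constraint 7 holds since k + h = 6.
The rest check out directly.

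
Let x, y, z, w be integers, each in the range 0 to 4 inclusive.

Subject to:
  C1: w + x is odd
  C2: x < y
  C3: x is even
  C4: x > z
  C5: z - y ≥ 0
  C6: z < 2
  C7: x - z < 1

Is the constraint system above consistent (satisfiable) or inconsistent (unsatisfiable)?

Constraints 2, 4, and 5 give x < y, y ≤ z, z < x. Chaining: x < y ≤ z < x, which forces x < x — impossible.

Unsatisfiable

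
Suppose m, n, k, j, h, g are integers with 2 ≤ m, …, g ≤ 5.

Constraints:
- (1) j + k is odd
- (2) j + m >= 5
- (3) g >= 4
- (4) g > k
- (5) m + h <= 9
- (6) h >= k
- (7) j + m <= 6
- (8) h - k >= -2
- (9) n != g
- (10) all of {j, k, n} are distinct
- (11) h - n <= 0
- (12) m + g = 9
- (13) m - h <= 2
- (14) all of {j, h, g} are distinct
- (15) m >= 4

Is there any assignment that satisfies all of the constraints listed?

Satisfiable

Try m = 4, n = 4, k = 3, j = 2, h = 4, g = 5.
Check constraint 2: j + m = 6; constraint 5: m + h = 8. The remaining constraints are straightforward to verify.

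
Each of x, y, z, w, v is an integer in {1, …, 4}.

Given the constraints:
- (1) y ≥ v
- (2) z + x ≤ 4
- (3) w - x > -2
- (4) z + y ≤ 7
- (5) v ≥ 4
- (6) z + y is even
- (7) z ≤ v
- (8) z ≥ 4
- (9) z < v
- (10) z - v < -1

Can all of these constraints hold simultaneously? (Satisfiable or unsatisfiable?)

Unsatisfiable

From constraint 8: z ≥ 4. From constraints 1 and 5: y ≥ v ≥ 4. Hence z + y ≥ 8. But constraint 4 requires z + y ≤ 7, and 7 < 8. Contradiction.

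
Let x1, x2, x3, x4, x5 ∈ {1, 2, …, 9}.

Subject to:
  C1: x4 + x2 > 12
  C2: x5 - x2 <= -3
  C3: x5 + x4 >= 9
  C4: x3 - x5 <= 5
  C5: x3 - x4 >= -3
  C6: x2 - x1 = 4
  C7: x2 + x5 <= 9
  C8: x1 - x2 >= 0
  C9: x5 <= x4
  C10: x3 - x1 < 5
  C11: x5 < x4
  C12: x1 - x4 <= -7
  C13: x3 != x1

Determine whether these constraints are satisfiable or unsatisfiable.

Constraints 2, 4, 5, 8, and 12 give x5 − x3 ≥ -5, x3 − x4 ≥ -3, x4 − x1 ≥ 7, x1 − x2 ≥ 0, x2 − x5 ≥ 3.
Adding all 5 inequalities: the left sides telescope to 0, and the right sides sum to (-5) + (-3) + 7 + 0 + 3 = 2. So 0 ≥ 2, which is false.

Unsatisfiable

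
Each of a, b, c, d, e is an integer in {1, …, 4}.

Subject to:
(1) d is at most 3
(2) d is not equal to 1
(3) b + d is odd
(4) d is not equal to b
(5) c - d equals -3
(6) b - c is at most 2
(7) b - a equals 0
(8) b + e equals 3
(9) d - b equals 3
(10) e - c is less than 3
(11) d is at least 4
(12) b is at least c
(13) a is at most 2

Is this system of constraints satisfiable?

Unsatisfiable

From constraint 11: d ≥ 4. From constraint 1: d ≤ 3. But 3 < 4, so no value of d works.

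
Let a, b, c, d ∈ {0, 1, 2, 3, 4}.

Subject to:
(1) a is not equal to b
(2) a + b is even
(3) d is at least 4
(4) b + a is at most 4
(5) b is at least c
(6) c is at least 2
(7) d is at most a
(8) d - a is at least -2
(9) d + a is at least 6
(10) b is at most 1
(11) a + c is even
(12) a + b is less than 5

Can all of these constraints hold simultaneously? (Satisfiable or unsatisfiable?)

From constraints 5 and 6: b ≥ c ≥ 2. From constraints 3 and 7: a ≥ d ≥ 4. Hence b + a ≥ 6. But constraint 4 requires b + a ≤ 4, and 4 < 6. Contradiction.

Unsatisfiable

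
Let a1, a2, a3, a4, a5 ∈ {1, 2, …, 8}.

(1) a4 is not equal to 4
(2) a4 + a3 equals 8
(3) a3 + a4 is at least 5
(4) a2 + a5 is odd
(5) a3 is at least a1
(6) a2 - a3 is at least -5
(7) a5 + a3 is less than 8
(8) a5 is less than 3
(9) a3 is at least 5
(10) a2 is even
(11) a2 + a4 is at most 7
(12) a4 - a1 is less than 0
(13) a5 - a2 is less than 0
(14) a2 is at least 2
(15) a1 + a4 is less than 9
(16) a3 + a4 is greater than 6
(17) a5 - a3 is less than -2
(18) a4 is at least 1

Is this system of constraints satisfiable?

Satisfiable

One satisfying assignment is a1 = 4, a2 = 2, a3 = 6, a4 = 2, a5 = 1.
For the less obvious constraints — constraint 2: a4 + a3 = 8; constraint 3: a3 + a4 = 8 — and the others hold by inspection.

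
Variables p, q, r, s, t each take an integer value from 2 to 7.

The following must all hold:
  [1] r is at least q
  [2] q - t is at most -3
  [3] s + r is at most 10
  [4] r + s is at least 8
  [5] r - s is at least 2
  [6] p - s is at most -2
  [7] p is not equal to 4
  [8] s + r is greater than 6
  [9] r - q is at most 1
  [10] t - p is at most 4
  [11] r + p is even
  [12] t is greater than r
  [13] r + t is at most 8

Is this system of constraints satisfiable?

Constraints 2, 5, 6, 9, and 10 give p − t ≥ -4, t − q ≥ 3, q − r ≥ -1, r − s ≥ 2, s − p ≥ 2.
Adding all 5 inequalities: the left sides telescope to 0, and the right sides sum to (-4) + 3 + (-1) + 2 + 2 = 2. So 0 ≥ 2, which is false.

Unsatisfiable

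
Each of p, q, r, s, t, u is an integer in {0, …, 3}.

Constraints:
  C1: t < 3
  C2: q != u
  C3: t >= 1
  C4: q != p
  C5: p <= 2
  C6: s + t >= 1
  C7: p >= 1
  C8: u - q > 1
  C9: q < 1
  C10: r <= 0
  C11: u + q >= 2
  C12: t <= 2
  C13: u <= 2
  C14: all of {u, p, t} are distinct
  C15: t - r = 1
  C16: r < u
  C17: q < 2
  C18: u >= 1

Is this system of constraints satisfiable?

Constraints 3, 5, 7, 12, 13, and 18 confine each of u, p, t to the 2 values {1, 2}.
Constraint 14 requires all 3 of them to be distinct, but only 2 values are available — impossible by the pigeonhole principle.

Unsatisfiable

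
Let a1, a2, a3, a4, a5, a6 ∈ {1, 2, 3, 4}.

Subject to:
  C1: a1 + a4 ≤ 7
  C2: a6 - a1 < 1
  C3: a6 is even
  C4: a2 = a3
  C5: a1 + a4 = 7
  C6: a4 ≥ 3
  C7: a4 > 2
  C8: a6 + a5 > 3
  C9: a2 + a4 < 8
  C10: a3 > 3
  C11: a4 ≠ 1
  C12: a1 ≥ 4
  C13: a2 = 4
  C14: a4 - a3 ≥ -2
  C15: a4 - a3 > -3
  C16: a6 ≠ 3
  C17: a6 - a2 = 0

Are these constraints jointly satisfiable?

One satisfying assignment is a1 = 4, a2 = 4, a3 = 4, a4 = 3, a5 = 1, a6 = 4.
For the less obvious constraints — constraint 1: a1 + a4 = 7; constraint 2: a6 - a1 = 0; constraint 5: a1 + a4 = 7 — and the others hold by inspection.

Satisfiable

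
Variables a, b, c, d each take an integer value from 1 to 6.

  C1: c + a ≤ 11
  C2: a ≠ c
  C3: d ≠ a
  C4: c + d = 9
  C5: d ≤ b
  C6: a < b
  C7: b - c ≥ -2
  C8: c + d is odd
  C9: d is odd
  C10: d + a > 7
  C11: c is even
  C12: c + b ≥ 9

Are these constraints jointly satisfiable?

One satisfying assignment is a = 5, b = 6, c = 6, d = 3.
For the less obvious constraints — constraint 1: c + a = 11; constraint 4: c + d = 9 — and the others hold by inspection.

Satisfiable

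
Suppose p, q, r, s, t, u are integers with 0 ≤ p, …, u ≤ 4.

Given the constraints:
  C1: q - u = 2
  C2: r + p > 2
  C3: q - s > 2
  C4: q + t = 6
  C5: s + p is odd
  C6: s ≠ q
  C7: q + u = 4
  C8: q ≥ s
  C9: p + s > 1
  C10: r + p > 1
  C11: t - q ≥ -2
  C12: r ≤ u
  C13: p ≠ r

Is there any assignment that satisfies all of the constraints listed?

Satisfiable

The assignment p = 3, q = 3, r = 0, s = 0, t = 3, u = 1 works:
  constraint 1 holds since q - u = 2.
  constraint 2 holds since r + p = 3.
The rest check out directly.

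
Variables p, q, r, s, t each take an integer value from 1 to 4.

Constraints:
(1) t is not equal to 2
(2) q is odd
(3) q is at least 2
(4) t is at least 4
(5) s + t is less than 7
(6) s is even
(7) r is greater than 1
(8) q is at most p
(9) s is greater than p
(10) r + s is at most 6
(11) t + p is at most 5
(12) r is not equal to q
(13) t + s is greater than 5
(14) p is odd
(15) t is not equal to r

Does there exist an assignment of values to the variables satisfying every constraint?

From constraint 4: t ≥ 4. From constraints 3 and 8: p ≥ q ≥ 2. Hence t + p ≥ 6. But constraint 11 requires t + p ≤ 5, and 5 < 6. Contradiction.

Unsatisfiable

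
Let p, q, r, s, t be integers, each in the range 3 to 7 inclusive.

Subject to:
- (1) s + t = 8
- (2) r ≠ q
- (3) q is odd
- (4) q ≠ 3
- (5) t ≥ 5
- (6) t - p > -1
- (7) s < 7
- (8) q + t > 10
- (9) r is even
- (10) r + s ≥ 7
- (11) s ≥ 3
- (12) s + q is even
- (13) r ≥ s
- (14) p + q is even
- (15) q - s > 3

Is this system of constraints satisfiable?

Satisfiable

Setting (p, q, r, s, t) = (3, 7, 6, 3, 5) satisfies everything: constraint 1: s + t = 8; constraint 6: t - p = 2, and the others follow.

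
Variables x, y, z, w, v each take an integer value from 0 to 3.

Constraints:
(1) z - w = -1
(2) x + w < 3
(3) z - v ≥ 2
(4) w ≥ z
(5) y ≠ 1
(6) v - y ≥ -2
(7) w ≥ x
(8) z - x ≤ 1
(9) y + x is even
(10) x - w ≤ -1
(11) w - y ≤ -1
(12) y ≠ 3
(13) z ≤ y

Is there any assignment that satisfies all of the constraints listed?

Constraints 3, 6, 8, 10, and 11 give z − v ≥ 2, v − y ≥ -2, y − w ≥ 1, w − x ≥ 1, x − z ≥ -1.
Adding all 5 inequalities: the left sides telescope to 0, and the right sides sum to 2 + (-2) + 1 + 1 + (-1) = 1. So 0 ≥ 1, which is false.

Unsatisfiable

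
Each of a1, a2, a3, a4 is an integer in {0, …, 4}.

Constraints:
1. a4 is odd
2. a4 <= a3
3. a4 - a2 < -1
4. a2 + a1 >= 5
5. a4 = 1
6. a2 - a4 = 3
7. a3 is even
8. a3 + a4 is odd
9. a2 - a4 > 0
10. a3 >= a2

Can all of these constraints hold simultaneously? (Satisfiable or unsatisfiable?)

Satisfiable

The assignment a1 = 1, a2 = 4, a3 = 4, a4 = 1 works:
  constraint 3 holds since a4 - a2 = -3.
  constraint 4 holds since a2 + a1 = 5.
The rest check out directly.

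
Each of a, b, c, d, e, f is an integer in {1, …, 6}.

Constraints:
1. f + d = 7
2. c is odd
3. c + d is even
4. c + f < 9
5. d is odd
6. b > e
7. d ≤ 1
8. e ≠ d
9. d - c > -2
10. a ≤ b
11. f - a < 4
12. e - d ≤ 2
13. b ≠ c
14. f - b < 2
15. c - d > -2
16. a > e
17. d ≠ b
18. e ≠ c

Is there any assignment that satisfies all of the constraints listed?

Try a = 3, b = 6, c = 1, d = 1, e = 2, f = 6.
Check constraint 1: f + d = 7; constraint 4: c + f = 7. The remaining constraints are straightforward to verify.

Satisfiable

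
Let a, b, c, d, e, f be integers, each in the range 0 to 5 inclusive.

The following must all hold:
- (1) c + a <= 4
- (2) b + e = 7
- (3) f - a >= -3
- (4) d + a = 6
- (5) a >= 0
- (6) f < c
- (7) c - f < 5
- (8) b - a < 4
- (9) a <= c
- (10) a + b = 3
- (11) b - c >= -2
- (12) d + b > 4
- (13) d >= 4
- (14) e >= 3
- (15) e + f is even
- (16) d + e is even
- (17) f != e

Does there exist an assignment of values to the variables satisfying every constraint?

Take a = 1, b = 2, c = 3, d = 5, e = 5, f = 1. Then constraint 1: c + a = 4; constraint 2: b + e = 7, and every other listed constraint is also met.

Satisfiable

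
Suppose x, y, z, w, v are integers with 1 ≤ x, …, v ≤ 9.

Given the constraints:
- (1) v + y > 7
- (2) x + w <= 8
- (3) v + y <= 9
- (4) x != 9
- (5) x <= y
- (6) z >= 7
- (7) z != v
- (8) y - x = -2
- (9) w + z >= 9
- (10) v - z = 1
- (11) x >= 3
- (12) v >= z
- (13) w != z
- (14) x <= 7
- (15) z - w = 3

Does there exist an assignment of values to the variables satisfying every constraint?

From constraints 6 and 12: v ≥ z ≥ 7. From constraints 5 and 11: y ≥ x ≥ 3. Hence v + y ≥ 10. But constraint 3 requires v + y ≤ 9, and 9 < 10. Contradiction.

Unsatisfiable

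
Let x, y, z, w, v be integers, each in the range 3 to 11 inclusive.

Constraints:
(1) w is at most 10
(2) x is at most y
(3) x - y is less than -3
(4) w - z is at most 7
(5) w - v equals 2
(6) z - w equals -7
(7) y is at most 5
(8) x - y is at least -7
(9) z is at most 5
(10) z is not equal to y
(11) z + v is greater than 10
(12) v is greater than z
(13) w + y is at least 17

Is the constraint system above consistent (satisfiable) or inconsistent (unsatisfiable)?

Unsatisfiable

From constraint 1: w ≤ 10. From constraint 7: y ≤ 5. Hence w + y ≤ 15. But constraint 13 requires w + y ≥ 17, and 17 > 15. Contradiction.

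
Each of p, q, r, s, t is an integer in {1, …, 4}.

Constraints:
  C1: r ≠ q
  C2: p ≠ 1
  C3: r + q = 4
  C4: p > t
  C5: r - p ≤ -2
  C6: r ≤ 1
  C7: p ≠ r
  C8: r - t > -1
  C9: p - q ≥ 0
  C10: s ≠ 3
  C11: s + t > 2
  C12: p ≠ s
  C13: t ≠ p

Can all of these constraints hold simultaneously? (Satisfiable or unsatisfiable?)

Take p = 3, q = 3, r = 1, s = 4, t = 1. Then constraint 3: r + q = 4; constraint 5: r - p = -2; constraint 8: r - t = 0, and every other listed constraint is also met.

Satisfiable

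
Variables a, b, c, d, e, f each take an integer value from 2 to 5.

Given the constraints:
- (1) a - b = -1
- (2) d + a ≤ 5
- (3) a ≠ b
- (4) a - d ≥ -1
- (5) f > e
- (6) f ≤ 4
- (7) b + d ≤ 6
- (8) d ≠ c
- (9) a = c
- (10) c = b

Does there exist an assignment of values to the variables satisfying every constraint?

Unsatisfiable

From constraints 9 and 10, a = c = b, so a = b. But constraint 3 says a ≠ b. Contradiction.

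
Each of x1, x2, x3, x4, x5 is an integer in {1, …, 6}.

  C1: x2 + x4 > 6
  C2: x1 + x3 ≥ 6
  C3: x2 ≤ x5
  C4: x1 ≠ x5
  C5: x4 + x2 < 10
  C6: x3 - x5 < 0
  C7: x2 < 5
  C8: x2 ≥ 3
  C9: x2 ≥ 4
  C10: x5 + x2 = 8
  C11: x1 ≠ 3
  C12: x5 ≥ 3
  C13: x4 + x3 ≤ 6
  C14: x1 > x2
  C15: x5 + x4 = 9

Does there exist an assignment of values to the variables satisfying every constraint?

Try x1 = 6, x2 = 4, x3 = 1, x4 = 5, x5 = 4.
Check constraint 1: x2 + x4 = 9; constraint 2: x1 + x3 = 7; constraint 5: x4 + x2 = 9. The remaining constraints are straightforward to verify.

Satisfiable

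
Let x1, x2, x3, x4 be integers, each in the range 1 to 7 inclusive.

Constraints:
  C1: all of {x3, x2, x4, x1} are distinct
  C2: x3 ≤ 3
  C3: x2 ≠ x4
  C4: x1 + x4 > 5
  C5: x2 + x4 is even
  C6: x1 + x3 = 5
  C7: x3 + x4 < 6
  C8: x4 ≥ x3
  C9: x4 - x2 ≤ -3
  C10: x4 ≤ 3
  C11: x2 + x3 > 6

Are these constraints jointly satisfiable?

The assignment x1 = 4, x2 = 6, x3 = 1, x4 = 2 works:
  constraint 4 holds since x1 + x4 = 6.
  constraint 6 holds since x1 + x3 = 5.
The rest check out directly.

Satisfiable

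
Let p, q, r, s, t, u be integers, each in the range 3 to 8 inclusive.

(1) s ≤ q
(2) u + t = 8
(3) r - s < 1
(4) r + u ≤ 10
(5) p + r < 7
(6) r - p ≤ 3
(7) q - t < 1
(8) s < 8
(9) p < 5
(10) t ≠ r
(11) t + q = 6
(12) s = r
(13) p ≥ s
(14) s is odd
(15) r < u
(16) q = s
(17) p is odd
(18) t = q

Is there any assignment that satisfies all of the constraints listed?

Unsatisfiable

From constraints 12, 16, and 18, t = q = s = r, so t = r. But constraint 10 says t ≠ r. Contradiction.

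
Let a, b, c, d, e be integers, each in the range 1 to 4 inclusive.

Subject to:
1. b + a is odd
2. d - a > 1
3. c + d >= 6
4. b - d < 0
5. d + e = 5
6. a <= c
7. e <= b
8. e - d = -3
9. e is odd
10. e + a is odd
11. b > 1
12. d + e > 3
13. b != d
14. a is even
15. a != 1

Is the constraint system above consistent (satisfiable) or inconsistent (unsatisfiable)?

Satisfiable

One satisfying assignment is a = 2, b = 3, c = 4, d = 4, e = 1.
For the less obvious constraints — constraint 2: d - a = 2; constraint 3: c + d = 8 — and the others hold by inspection.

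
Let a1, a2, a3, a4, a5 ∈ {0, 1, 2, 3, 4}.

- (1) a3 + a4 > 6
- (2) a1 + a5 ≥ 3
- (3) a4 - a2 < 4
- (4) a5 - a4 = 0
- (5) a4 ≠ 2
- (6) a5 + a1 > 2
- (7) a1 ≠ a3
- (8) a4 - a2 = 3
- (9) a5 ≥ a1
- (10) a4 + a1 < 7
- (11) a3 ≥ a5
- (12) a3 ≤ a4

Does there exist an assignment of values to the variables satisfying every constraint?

Satisfiable

One satisfying assignment is a1 = 1, a2 = 1, a3 = 4, a4 = 4, a5 = 4.
For the less obvious constraints — constraint 1: a3 + a4 = 8; constraint 2: a1 + a5 = 5; constraint 3: a4 - a2 = 3 — and the others hold by inspection.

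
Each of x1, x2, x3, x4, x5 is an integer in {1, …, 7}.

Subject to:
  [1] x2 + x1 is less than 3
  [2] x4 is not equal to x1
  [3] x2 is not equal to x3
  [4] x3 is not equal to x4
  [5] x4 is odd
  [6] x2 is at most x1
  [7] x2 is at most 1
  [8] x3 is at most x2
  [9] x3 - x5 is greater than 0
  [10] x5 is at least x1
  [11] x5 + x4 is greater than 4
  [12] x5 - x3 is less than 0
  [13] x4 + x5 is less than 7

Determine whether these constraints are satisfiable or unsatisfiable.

Constraints 6, 8, 10, and 12 give x3 ≤ x2, x2 ≤ x1, x1 ≤ x5, x5 < x3. Chaining: x3 ≤ x2 ≤ x1 ≤ x5 < x3, which forces x3 < x3 — impossible.

Unsatisfiable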